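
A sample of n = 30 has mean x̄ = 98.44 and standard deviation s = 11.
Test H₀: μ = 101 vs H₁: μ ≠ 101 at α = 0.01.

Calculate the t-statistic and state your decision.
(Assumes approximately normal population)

Answer: t = -1.2747, fail to reject H₀

Derivation:
df = n - 1 = 29
SE = s/√n = 11/√30 = 2.0083
t = (x̄ - μ₀)/SE = (98.44 - 101)/2.0083 = -1.2747
Critical value: t_{0.005,29} = ±2.756
p-value ≈ 0.2125
Decision: fail to reject H₀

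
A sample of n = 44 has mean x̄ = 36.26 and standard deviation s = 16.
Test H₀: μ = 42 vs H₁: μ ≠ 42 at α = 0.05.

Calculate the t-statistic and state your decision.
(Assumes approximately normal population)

Answer: t = -2.3797, reject H₀

Derivation:
df = n - 1 = 43
SE = s/√n = 16/√44 = 2.4121
t = (x̄ - μ₀)/SE = (36.26 - 42)/2.4121 = -2.3797
Critical value: t_{0.025,43} = ±2.017
p-value ≈ 0.0218
Decision: reject H₀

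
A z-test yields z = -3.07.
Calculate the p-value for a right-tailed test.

Answer: p-value ≈ 0.9989

Derivation:
For z = -3.07:
p = P(Z > -3.07) = 1 - Φ(-3.07) = 0.9989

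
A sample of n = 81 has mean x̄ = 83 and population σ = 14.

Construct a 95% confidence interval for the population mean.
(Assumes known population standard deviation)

Answer: (79.9510, 86.0490)

Derivation:
Confidence level: 95%, α = 0.05
z_0.025 = 1.960
SE = σ/√n = 14/√81 = 1.5556
Margin of error = 1.960 × 1.5556 = 3.0490
CI: x̄ ± margin = 83 ± 3.0490
CI: (79.9510, 86.0490)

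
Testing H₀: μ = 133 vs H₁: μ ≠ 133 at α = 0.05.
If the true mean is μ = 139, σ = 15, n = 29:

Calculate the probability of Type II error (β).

SE = σ/√n = 15/√29 = 2.7854
Critical values: μ₀ ± z_0.025×SE = 133 ± 1.960×2.7854
Acceptance region: (127.5406, 138.4594)
Under H₁ (μ = 139): z_high = (138.4594 - 139)/2.7854 = -0.1941, z_low = (127.5406 - 139)/2.7854 = -4.1141
β = P(not reject | H₁) = Φ(-0.1941) - Φ(-4.1141) ≈ 0.4230

Answer: β ≈ 0.4230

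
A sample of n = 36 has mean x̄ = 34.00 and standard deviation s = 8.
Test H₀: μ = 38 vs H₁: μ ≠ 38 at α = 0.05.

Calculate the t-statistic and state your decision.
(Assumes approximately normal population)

Answer: t = -3.0001, reject H₀

Derivation:
df = n - 1 = 35
SE = s/√n = 8/√36 = 1.3333
t = (x̄ - μ₀)/SE = (34.00 - 38)/1.3333 = -3.0001
Critical value: t_{0.025,35} = ±2.030
p-value ≈ 0.0049
Decision: reject H₀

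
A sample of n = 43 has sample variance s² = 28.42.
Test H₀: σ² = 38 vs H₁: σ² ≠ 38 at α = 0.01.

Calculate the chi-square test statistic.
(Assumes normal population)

Answer: χ² = 31.4116, fail to reject H₀

Derivation:
df = n - 1 = 42
χ² = (n-1)s²/σ₀² = 42×28.42/38 = 31.4116
Critical values: χ²_{0.995,42} = 22.138, χ²_{0.005,42} = 69.336
Rejection region: χ² < 22.138 or χ² > 69.336
Decision: fail to reject H₀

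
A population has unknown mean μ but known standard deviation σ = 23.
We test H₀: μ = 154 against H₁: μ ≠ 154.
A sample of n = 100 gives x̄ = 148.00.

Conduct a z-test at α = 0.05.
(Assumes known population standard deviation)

Standard error: SE = σ/√n = 23/√100 = 2.3000
z-statistic: z = (x̄ - μ₀)/SE = (148.00 - 154)/2.3000 = -2.6087
Critical value: ±1.960
p-value = 0.0091
Decision: reject H₀

Answer: z = -2.6087, reject H₀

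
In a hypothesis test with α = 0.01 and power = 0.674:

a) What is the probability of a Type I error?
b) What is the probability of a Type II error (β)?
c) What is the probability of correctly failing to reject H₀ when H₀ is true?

a) Type I error probability = α = 0.01
b) Power = P(reject H₀ | H₁ true) = 1 - β = 0.674, so Type II error probability = β = 1 - Power = 0.326
c) P(fail to reject H₀ | H₀ true) = 1 - α = 0.99

Answer: a) 0.01, b) 0.326, c) 0.99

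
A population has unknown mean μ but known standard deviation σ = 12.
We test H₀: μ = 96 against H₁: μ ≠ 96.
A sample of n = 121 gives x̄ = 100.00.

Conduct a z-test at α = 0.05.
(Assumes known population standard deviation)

Standard error: SE = σ/√n = 12/√121 = 1.0909
z-statistic: z = (x̄ - μ₀)/SE = (100.00 - 96)/1.0909 = 3.6667
Critical value: ±1.960
p-value = 0.0002
Decision: reject H₀

Answer: z = 3.6667, reject H₀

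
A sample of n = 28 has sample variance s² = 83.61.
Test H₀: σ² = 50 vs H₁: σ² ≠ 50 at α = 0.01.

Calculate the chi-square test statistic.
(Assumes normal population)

Answer: χ² = 45.1494, fail to reject H₀

Derivation:
df = n - 1 = 27
χ² = (n-1)s²/σ₀² = 27×83.61/50 = 45.1494
Critical values: χ²_{0.995,27} = 11.808, χ²_{0.005,27} = 49.645
Rejection region: χ² < 11.808 or χ² > 49.645
Decision: fail to reject H₀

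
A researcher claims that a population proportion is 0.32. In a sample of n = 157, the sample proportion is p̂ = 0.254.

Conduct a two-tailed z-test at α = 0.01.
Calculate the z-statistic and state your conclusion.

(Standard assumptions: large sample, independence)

Answer: z = -1.7728, fail to reject H₀

Derivation:
H₀: p = 0.32, H₁: p ≠ 0.32
Standard error: SE = √(p₀(1-p₀)/n) = √(0.32×0.68/157) = 0.037229
z-statistic: z = (p̂ - p₀)/SE = (0.254 - 0.32)/0.037229 = -1.7728
Critical value: z_0.005 = ±2.576
p-value = 0.0763
Decision: fail to reject H₀ at α = 0.01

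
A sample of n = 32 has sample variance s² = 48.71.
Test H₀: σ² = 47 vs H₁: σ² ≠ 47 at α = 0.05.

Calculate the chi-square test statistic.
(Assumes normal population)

Answer: χ² = 32.1279, fail to reject H₀

Derivation:
df = n - 1 = 31
χ² = (n-1)s²/σ₀² = 31×48.71/47 = 32.1279
Critical values: χ²_{0.975,31} = 17.539, χ²_{0.025,31} = 48.232
Rejection region: χ² < 17.539 or χ² > 48.232
Decision: fail to reject H₀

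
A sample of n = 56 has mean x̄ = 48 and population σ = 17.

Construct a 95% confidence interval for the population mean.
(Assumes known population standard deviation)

Answer: (43.5475, 52.4525)

Derivation:
Confidence level: 95%, α = 0.05
z_0.025 = 1.960
SE = σ/√n = 17/√56 = 2.2717
Margin of error = 1.960 × 2.2717 = 4.4525
CI: x̄ ± margin = 48 ± 4.4525
CI: (43.5475, 52.4525)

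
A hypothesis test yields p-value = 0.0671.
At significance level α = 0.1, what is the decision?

Compare p-value to α:
0.0671 < 0.1
Decision: reject H₀

Answer: reject H₀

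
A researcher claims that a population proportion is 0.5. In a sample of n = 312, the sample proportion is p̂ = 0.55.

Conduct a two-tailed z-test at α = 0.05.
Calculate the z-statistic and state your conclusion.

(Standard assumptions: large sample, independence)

Answer: z = 1.7663, fail to reject H₀

Derivation:
H₀: p = 0.5, H₁: p ≠ 0.5
Standard error: SE = √(p₀(1-p₀)/n) = √(0.5×0.5/312) = 0.028307
z-statistic: z = (p̂ - p₀)/SE = (0.55 - 0.5)/0.028307 = 1.7663
Critical value: z_0.025 = ±1.960
p-value = 0.0773
Decision: fail to reject H₀ at α = 0.05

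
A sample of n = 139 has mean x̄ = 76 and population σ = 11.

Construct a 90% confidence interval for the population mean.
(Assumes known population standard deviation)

Confidence level: 90%, α = 0.1
z_0.05 = 1.645
SE = σ/√n = 11/√139 = 0.9330
Margin of error = 1.645 × 0.9330 = 1.5348
CI: x̄ ± margin = 76 ± 1.5348
CI: (74.4652, 77.5348)

Answer: (74.4652, 77.5348)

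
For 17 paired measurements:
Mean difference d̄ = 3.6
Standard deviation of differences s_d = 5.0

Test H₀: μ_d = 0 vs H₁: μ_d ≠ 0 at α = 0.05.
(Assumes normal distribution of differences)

df = n - 1 = 16
SE = s_d/√n = 5.0/√17 = 1.2127
t = d̄/SE = 3.6/1.2127 = 2.9686
Critical value: t_{0.025,16} = ±2.120
p-value ≈ 0.0091
Decision: reject H₀

Answer: t = 2.9686, reject H₀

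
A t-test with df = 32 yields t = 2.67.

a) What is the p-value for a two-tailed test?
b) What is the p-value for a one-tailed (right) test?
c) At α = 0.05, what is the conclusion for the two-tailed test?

Answer: a) 0.0118, b) 0.0059, c) reject H₀

Derivation:
Using t-distribution with df = 32:
a) Two-tailed: p = 2×P(T > 2.67) = 0.0118
b) One-tailed: p = P(T > 2.67) = 0.0059
c) 0.0118 < 0.05, reject H₀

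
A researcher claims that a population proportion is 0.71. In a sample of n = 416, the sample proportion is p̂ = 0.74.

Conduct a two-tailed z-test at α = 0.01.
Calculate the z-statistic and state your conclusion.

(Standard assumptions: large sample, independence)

H₀: p = 0.71, H₁: p ≠ 0.71
Standard error: SE = √(p₀(1-p₀)/n) = √(0.71×0.29/416) = 0.022248
z-statistic: z = (p̂ - p₀)/SE = (0.74 - 0.71)/0.022248 = 1.3484
Critical value: z_0.005 = ±2.576
p-value = 0.1775
Decision: fail to reject H₀ at α = 0.01

Answer: z = 1.3484, fail to reject H₀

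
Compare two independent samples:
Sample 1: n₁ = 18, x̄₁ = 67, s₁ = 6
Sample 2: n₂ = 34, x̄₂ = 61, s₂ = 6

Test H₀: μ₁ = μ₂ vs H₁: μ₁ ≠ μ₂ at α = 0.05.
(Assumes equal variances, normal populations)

Pooled variance: s²_p = [17×6² + 33×6²]/(50) = 36.0000
s_p = 6.0000
SE = s_p×√(1/n₁ + 1/n₂) = 6.0000×√(1/18 + 1/34) = 1.7489
t = (x̄₁ - x̄₂)/SE = (67 - 61)/1.7489 = 3.4307
df = 50, t-critical = ±2.009
Decision: reject H₀

Answer: t = 3.4307, reject H₀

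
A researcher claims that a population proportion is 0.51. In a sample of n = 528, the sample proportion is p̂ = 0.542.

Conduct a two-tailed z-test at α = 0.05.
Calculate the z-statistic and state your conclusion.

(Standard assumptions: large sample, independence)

Answer: z = 1.4709, fail to reject H₀

Derivation:
H₀: p = 0.51, H₁: p ≠ 0.51
Standard error: SE = √(p₀(1-p₀)/n) = √(0.51×0.49/528) = 0.021755
z-statistic: z = (p̂ - p₀)/SE = (0.542 - 0.51)/0.021755 = 1.4709
Critical value: z_0.025 = ±1.960
p-value = 0.1413
Decision: fail to reject H₀ at α = 0.05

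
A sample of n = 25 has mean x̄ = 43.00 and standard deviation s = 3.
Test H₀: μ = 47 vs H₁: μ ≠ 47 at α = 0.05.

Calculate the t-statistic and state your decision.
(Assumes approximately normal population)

df = n - 1 = 24
SE = s/√n = 3/√25 = 0.6000
t = (x̄ - μ₀)/SE = (43.00 - 47)/0.6000 = -6.6667
Critical value: t_{0.025,24} = ±2.064
p-value < 0.0001
Decision: reject H₀

Answer: t = -6.6667, reject H₀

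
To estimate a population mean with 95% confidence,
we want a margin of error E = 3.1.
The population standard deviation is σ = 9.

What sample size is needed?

Answer: n = 33

Derivation:
z_0.025 = 1.960
n = (z×σ/E)² = (1.960×9/3.1)²
n = 32.3798
Round up: n = 33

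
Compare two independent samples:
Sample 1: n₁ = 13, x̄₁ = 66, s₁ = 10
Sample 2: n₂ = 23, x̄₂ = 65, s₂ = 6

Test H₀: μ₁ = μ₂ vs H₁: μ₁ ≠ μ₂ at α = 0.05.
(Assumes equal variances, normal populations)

Answer: t = 0.3765, fail to reject H₀

Derivation:
Pooled variance: s²_p = [12×10² + 22×6²]/(34) = 58.5882
s_p = 7.6543
SE = s_p×√(1/n₁ + 1/n₂) = 7.6543×√(1/13 + 1/23) = 2.6560
t = (x̄₁ - x̄₂)/SE = (66 - 65)/2.6560 = 0.3765
df = 34, t-critical = ±2.032
Decision: fail to reject H₀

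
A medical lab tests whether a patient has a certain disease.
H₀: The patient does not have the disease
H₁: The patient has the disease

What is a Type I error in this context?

Type I error (α): Rejecting H₀ when H₀ is true
Type II error (β): Failing to reject H₀ when H₁ is true

Answer: Diagnosing a healthy patient as having the disease (false positive)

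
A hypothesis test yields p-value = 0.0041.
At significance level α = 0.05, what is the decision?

Compare p-value to α:
0.0041 < 0.05
Decision: reject H₀

Answer: reject H₀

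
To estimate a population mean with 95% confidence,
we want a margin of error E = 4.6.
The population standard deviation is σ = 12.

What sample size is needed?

Answer: n = 27

Derivation:
z_0.025 = 1.960
n = (z×σ/E)² = (1.960×12/4.6)²
n = 26.1432
Round up: n = 27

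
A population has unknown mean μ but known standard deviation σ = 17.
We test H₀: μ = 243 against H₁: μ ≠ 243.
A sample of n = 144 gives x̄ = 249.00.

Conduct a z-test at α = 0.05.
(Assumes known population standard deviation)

Standard error: SE = σ/√n = 17/√144 = 1.4167
z-statistic: z = (x̄ - μ₀)/SE = (249.00 - 243)/1.4167 = 4.2352
Critical value: ±1.960
p-value < 0.0001
Decision: reject H₀

Answer: z = 4.2352, reject H₀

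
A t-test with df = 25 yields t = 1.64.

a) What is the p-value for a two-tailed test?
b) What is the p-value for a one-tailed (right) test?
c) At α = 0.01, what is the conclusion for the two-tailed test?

Answer: a) 0.1135, b) 0.0568, c) fail to reject H₀

Derivation:
Using t-distribution with df = 25:
a) Two-tailed: p = 2×P(T > 1.64) = 0.1135
b) One-tailed: p = P(T > 1.64) = 0.0568
c) 0.1135 ≥ 0.01, fail to reject H₀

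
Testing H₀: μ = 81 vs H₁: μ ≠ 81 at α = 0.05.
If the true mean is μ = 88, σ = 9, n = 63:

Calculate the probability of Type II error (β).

SE = σ/√n = 9/√63 = 1.1339
Critical values: μ₀ ± z_0.025×SE = 81 ± 1.960×1.1339
Acceptance region: (78.7776, 83.2224)
Under H₁ (μ = 88): z_high = (83.2224 - 88)/1.1339 = -4.2134, z_low = (78.7776 - 88)/1.1339 = -8.1333
β = P(not reject | H₁) = Φ(-4.2134) - Φ(-8.1333) ≈ 0.0000

Answer: β ≈ 0.0000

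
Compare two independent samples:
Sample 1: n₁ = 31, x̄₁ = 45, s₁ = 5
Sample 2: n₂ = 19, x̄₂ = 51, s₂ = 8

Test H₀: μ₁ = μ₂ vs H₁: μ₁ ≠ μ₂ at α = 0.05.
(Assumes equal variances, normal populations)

Pooled variance: s²_p = [30×5² + 18×8²]/(48) = 39.6250
s_p = 6.2948
SE = s_p×√(1/n₁ + 1/n₂) = 6.2948×√(1/31 + 1/19) = 1.8340
t = (x̄₁ - x̄₂)/SE = (45 - 51)/1.8340 = -3.2715
df = 48, t-critical = ±2.011
Decision: reject H₀

Answer: t = -3.2715, reject H₀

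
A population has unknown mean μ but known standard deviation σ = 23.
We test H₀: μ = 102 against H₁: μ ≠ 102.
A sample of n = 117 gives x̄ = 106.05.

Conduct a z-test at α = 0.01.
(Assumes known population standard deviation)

Standard error: SE = σ/√n = 23/√117 = 2.1264
z-statistic: z = (x̄ - μ₀)/SE = (106.05 - 102)/2.1264 = 1.9046
Critical value: ±2.576
p-value = 0.0568
Decision: fail to reject H₀

Answer: z = 1.9046, fail to reject H₀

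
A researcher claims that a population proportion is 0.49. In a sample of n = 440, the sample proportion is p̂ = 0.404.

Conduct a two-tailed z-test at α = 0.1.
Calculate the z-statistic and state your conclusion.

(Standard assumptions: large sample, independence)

Answer: z = -3.6086, reject H₀

Derivation:
H₀: p = 0.49, H₁: p ≠ 0.49
Standard error: SE = √(p₀(1-p₀)/n) = √(0.49×0.51/440) = 0.023832
z-statistic: z = (p̂ - p₀)/SE = (0.404 - 0.49)/0.023832 = -3.6086
Critical value: z_0.05 = ±1.645
p-value = 0.0003
Decision: reject H₀ at α = 0.1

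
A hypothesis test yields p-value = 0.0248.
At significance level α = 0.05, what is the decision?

Compare p-value to α:
0.0248 < 0.05
Decision: reject H₀

Answer: reject H₀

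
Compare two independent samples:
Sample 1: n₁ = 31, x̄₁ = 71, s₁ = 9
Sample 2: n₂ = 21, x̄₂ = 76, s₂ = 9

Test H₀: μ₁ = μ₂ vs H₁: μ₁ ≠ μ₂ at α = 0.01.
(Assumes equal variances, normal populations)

Answer: t = -1.9657, fail to reject H₀

Derivation:
Pooled variance: s²_p = [30×9² + 20×9²]/(50) = 81.0000
s_p = 9.0000
SE = s_p×√(1/n₁ + 1/n₂) = 9.0000×√(1/31 + 1/21) = 2.5436
t = (x̄₁ - x̄₂)/SE = (71 - 76)/2.5436 = -1.9657
df = 50, t-critical = ±2.678
Decision: fail to reject H₀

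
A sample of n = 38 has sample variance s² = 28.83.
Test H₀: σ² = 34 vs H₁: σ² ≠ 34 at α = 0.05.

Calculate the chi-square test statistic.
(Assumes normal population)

Answer: χ² = 31.3738, fail to reject H₀

Derivation:
df = n - 1 = 37
χ² = (n-1)s²/σ₀² = 37×28.83/34 = 31.3738
Critical values: χ²_{0.975,37} = 22.106, χ²_{0.025,37} = 55.668
Rejection region: χ² < 22.106 or χ² > 55.668
Decision: fail to reject H₀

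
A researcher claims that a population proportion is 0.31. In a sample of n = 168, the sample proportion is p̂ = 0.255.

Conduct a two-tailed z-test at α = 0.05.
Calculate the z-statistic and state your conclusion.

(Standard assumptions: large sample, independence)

H₀: p = 0.31, H₁: p ≠ 0.31
Standard error: SE = √(p₀(1-p₀)/n) = √(0.31×0.69/168) = 0.035682
z-statistic: z = (p̂ - p₀)/SE = (0.255 - 0.31)/0.035682 = -1.5414
Critical value: z_0.025 = ±1.960
p-value = 0.1232
Decision: fail to reject H₀ at α = 0.05

Answer: z = -1.5414, fail to reject H₀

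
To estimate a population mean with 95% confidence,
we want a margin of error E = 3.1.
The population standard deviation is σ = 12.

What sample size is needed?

Answer: n = 58

Derivation:
z_0.025 = 1.960
n = (z×σ/E)² = (1.960×12/3.1)²
n = 57.5640
Round up: n = 58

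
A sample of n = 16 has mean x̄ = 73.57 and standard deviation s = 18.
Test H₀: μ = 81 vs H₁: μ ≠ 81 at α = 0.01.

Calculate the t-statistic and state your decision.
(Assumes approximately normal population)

Answer: t = -1.6511, fail to reject H₀

Derivation:
df = n - 1 = 15
SE = s/√n = 18/√16 = 4.5000
t = (x̄ - μ₀)/SE = (73.57 - 81)/4.5000 = -1.6511
Critical value: t_{0.005,15} = ±2.947
p-value ≈ 0.1195
Decision: fail to reject H₀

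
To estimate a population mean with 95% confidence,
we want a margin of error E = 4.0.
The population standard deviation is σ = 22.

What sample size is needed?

z_0.025 = 1.960
n = (z×σ/E)² = (1.960×22/4.0)²
n = 116.2084
Round up: n = 117

Answer: n = 117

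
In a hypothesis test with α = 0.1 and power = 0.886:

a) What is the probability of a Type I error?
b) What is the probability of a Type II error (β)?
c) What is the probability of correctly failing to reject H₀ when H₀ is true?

Answer: a) 0.1, b) 0.114, c) 0.9

Derivation:
a) Type I error probability = α = 0.1
b) Power = P(reject H₀ | H₁ true) = 1 - β = 0.886, so Type II error probability = β = 1 - Power = 0.114
c) P(fail to reject H₀ | H₀ true) = 1 - α = 0.9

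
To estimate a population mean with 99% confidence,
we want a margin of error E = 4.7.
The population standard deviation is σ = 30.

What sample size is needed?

Answer: n = 271

Derivation:
z_0.005 = 2.576
n = (z×σ/E)² = (2.576×30/4.7)²
n = 270.3576
Round up: n = 271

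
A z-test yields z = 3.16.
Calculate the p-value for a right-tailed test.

For z = 3.16:
p = P(Z > 3.16) = 1 - Φ(3.16) = 0.0008

Answer: p-value ≈ 0.0008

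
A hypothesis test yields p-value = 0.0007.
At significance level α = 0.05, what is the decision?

Compare p-value to α:
0.0007 < 0.05
Decision: reject H₀

Answer: reject H₀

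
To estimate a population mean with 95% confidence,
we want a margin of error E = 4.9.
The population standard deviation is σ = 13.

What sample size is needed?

z_0.025 = 1.960
n = (z×σ/E)² = (1.960×13/4.9)²
n = 27.0400
Round up: n = 28

Answer: n = 28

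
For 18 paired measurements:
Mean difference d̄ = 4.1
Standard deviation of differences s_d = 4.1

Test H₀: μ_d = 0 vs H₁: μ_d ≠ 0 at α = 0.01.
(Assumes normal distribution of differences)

Answer: t = 4.2425, reject H₀

Derivation:
df = n - 1 = 17
SE = s_d/√n = 4.1/√18 = 0.9664
t = d̄/SE = 4.1/0.9664 = 4.2425
Critical value: t_{0.005,17} = ±2.898
p-value ≈ 0.0005
Decision: reject H₀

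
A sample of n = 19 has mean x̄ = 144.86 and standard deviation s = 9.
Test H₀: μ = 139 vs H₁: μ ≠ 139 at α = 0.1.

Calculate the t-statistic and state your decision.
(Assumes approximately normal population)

df = n - 1 = 18
SE = s/√n = 9/√19 = 2.0647
t = (x̄ - μ₀)/SE = (144.86 - 139)/2.0647 = 2.8382
Critical value: t_{0.05,18} = ±1.734
p-value ≈ 0.0109
Decision: reject H₀

Answer: t = 2.8382, reject H₀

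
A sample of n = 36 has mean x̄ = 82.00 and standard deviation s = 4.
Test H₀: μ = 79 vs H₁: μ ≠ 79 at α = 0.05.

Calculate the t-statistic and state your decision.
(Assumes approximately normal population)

df = n - 1 = 35
SE = s/√n = 4/√36 = 0.6667
t = (x̄ - μ₀)/SE = (82.00 - 79)/0.6667 = 4.4998
Critical value: t_{0.025,35} = ±2.030
p-value ≈ 0.0001
Decision: reject H₀

Answer: t = 4.4998, reject H₀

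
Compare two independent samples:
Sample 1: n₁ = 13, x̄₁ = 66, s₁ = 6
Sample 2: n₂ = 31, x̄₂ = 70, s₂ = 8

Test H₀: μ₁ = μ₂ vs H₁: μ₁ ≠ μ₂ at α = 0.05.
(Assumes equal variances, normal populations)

Answer: t = -1.6177, fail to reject H₀

Derivation:
Pooled variance: s²_p = [12×6² + 30×8²]/(42) = 56.0000
s_p = 7.4833
SE = s_p×√(1/n₁ + 1/n₂) = 7.4833×√(1/13 + 1/31) = 2.4727
t = (x̄₁ - x̄₂)/SE = (66 - 70)/2.4727 = -1.6177
df = 42, t-critical = ±2.018
Decision: fail to reject H₀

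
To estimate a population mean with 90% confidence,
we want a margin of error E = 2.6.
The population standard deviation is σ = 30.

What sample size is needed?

z_0.05 = 1.645
n = (z×σ/E)² = (1.645×30/2.6)²
n = 360.2696
Round up: n = 361

Answer: n = 361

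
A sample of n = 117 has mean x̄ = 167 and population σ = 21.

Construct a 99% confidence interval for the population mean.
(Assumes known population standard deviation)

Confidence level: 99%, α = 0.01
z_0.005 = 2.576
SE = σ/√n = 21/√117 = 1.9415
Margin of error = 2.576 × 1.9415 = 5.0013
CI: x̄ ± margin = 167 ± 5.0013
CI: (161.9987, 172.0013)

Answer: (161.9987, 172.0013)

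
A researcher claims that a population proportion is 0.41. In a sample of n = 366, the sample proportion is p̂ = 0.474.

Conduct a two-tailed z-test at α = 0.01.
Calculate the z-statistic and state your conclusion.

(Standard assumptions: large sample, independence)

Answer: z = 2.4894, fail to reject H₀

Derivation:
H₀: p = 0.41, H₁: p ≠ 0.41
Standard error: SE = √(p₀(1-p₀)/n) = √(0.41×0.59/366) = 0.025709
z-statistic: z = (p̂ - p₀)/SE = (0.474 - 0.41)/0.025709 = 2.4894
Critical value: z_0.005 = ±2.576
p-value = 0.0128
Decision: fail to reject H₀ at α = 0.01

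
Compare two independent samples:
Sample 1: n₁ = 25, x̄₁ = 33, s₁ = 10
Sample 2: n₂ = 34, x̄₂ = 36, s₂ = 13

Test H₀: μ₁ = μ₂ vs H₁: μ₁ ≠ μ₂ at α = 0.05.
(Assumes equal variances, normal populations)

Answer: t = -0.9626, fail to reject H₀

Derivation:
Pooled variance: s²_p = [24×10² + 33×13²]/(57) = 139.9474
s_p = 11.8299
SE = s_p×√(1/n₁ + 1/n₂) = 11.8299×√(1/25 + 1/34) = 3.1167
t = (x̄₁ - x̄₂)/SE = (33 - 36)/3.1167 = -0.9626
df = 57, t-critical = ±2.002
Decision: fail to reject H₀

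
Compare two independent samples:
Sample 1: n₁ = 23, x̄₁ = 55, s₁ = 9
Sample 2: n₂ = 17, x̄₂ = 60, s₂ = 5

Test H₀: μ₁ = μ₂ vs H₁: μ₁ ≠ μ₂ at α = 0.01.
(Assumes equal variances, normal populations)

Pooled variance: s²_p = [22×9² + 16×5²]/(38) = 57.4211
s_p = 7.5777
SE = s_p×√(1/n₁ + 1/n₂) = 7.5777×√(1/23 + 1/17) = 2.4237
t = (x̄₁ - x̄₂)/SE = (55 - 60)/2.4237 = -2.0630
df = 38, t-critical = ±2.712
Decision: fail to reject H₀

Answer: t = -2.0630, fail to reject H₀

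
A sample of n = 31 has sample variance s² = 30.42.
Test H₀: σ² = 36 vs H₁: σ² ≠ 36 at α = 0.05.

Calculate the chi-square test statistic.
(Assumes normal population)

Answer: χ² = 25.3500, fail to reject H₀

Derivation:
df = n - 1 = 30
χ² = (n-1)s²/σ₀² = 30×30.42/36 = 25.3500
Critical values: χ²_{0.975,30} = 16.791, χ²_{0.025,30} = 46.979
Rejection region: χ² < 16.791 or χ² > 46.979
Decision: fail to reject H₀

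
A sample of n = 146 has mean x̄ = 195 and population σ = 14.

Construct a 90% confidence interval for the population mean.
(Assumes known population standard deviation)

Confidence level: 90%, α = 0.1
z_0.05 = 1.645
SE = σ/√n = 14/√146 = 1.1586
Margin of error = 1.645 × 1.1586 = 1.9059
CI: x̄ ± margin = 195 ± 1.9059
CI: (193.0941, 196.9059)

Answer: (193.0941, 196.9059)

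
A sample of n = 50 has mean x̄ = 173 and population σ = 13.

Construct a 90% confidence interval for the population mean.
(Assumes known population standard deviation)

Confidence level: 90%, α = 0.1
z_0.05 = 1.645
SE = σ/√n = 13/√50 = 1.8385
Margin of error = 1.645 × 1.8385 = 3.0243
CI: x̄ ± margin = 173 ± 3.0243
CI: (169.9757, 176.0243)

Answer: (169.9757, 176.0243)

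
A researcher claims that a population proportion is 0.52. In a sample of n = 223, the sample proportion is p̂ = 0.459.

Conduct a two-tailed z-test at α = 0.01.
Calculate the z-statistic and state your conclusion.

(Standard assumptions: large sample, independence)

H₀: p = 0.52, H₁: p ≠ 0.52
Standard error: SE = √(p₀(1-p₀)/n) = √(0.52×0.48/223) = 0.033456
z-statistic: z = (p̂ - p₀)/SE = (0.459 - 0.52)/0.033456 = -1.8233
Critical value: z_0.005 = ±2.576
p-value = 0.0683
Decision: fail to reject H₀ at α = 0.01

Answer: z = -1.8233, fail to reject H₀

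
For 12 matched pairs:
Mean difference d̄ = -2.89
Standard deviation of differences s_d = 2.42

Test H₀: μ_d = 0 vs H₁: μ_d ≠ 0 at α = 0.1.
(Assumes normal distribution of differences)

Answer: t = -4.1368, reject H₀

Derivation:
df = n - 1 = 11
SE = s_d/√n = 2.42/√12 = 0.6986
t = d̄/SE = -2.89/0.6986 = -4.1368
Critical value: t_{0.05,11} = ±1.796
p-value ≈ 0.0017
Decision: reject H₀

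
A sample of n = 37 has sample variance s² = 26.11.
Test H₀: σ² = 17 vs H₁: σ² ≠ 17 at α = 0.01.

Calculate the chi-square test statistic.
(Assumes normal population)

df = n - 1 = 36
χ² = (n-1)s²/σ₀² = 36×26.11/17 = 55.2918
Critical values: χ²_{0.995,36} = 17.887, χ²_{0.005,36} = 61.581
Rejection region: χ² < 17.887 or χ² > 61.581
Decision: fail to reject H₀

Answer: χ² = 55.2918, fail to reject H₀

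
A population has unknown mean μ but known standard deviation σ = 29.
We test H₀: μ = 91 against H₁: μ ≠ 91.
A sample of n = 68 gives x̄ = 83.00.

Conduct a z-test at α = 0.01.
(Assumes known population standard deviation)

Answer: z = -2.2748, fail to reject H₀

Derivation:
Standard error: SE = σ/√n = 29/√68 = 3.5168
z-statistic: z = (x̄ - μ₀)/SE = (83.00 - 91)/3.5168 = -2.2748
Critical value: ±2.576
p-value = 0.0229
Decision: fail to reject H₀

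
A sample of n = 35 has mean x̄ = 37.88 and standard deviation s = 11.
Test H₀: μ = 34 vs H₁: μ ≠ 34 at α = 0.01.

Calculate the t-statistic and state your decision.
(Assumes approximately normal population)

Answer: t = 2.0868, fail to reject H₀

Derivation:
df = n - 1 = 34
SE = s/√n = 11/√35 = 1.8593
t = (x̄ - μ₀)/SE = (37.88 - 34)/1.8593 = 2.0868
Critical value: t_{0.005,34} = ±2.728
p-value ≈ 0.0445
Decision: fail to reject H₀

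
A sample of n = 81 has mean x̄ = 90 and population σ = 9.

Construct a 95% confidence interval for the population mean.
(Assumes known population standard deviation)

Answer: (88.0400, 91.9600)

Derivation:
Confidence level: 95%, α = 0.05
z_0.025 = 1.960
SE = σ/√n = 9/√81 = 1.0000
Margin of error = 1.960 × 1.0000 = 1.9600
CI: x̄ ± margin = 90 ± 1.9600
CI: (88.0400, 91.9600)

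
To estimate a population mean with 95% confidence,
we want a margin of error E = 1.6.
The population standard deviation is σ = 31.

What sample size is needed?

Answer: n = 1443

Derivation:
z_0.025 = 1.960
n = (z×σ/E)² = (1.960×31/1.6)²
n = 1442.1006
Round up: n = 1443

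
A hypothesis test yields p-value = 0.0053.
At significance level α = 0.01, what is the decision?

Answer: reject H₀

Derivation:
Compare p-value to α:
0.0053 < 0.01
Decision: reject H₀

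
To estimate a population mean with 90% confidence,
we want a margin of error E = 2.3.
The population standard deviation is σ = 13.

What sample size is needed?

Answer: n = 87

Derivation:
z_0.05 = 1.645
n = (z×σ/E)² = (1.645×13/2.3)²
n = 86.4496
Round up: n = 87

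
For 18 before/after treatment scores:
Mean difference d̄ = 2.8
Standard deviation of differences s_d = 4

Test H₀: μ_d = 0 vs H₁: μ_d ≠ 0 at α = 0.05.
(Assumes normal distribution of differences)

df = n - 1 = 17
SE = s_d/√n = 4/√18 = 0.9428
t = d̄/SE = 2.8/0.9428 = 2.9699
Critical value: t_{0.025,17} = ±2.110
p-value ≈ 0.0086
Decision: reject H₀

Answer: t = 2.9699, reject H₀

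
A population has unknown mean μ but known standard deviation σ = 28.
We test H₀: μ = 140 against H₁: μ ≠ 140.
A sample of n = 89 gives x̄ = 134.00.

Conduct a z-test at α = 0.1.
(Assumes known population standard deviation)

Standard error: SE = σ/√n = 28/√89 = 2.9680
z-statistic: z = (x̄ - μ₀)/SE = (134.00 - 140)/2.9680 = -2.0216
Critical value: ±1.645
p-value = 0.0432
Decision: reject H₀

Answer: z = -2.0216, reject H₀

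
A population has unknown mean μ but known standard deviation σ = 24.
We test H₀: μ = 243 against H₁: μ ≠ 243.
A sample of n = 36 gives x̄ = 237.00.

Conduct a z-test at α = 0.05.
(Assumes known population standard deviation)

Standard error: SE = σ/√n = 24/√36 = 4.0000
z-statistic: z = (x̄ - μ₀)/SE = (237.00 - 243)/4.0000 = -1.5000
Critical value: ±1.960
p-value = 0.1336
Decision: fail to reject H₀

Answer: z = -1.5000, fail to reject H₀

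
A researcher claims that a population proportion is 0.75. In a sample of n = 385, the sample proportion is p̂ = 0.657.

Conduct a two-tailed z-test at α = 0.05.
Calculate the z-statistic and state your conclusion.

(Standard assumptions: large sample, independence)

H₀: p = 0.75, H₁: p ≠ 0.75
Standard error: SE = √(p₀(1-p₀)/n) = √(0.75×0.25/385) = 0.022068
z-statistic: z = (p̂ - p₀)/SE = (0.657 - 0.75)/0.022068 = -4.2142
Critical value: z_0.025 = ±1.960
p-value < 0.0001
Decision: reject H₀ at α = 0.05

Answer: z = -4.2142, reject H₀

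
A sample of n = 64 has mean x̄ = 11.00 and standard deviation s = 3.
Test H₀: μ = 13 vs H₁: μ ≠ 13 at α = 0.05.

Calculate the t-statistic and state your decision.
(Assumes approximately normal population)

df = n - 1 = 63
SE = s/√n = 3/√64 = 0.3750
t = (x̄ - μ₀)/SE = (11.00 - 13)/0.3750 = -5.3333
Critical value: t_{0.025,63} = ±1.998
p-value < 0.0001
Decision: reject H₀

Answer: t = -5.3333, reject H₀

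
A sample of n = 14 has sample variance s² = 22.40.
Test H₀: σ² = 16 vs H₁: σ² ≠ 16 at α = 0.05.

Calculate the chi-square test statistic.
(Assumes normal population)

Answer: χ² = 18.2000, fail to reject H₀

Derivation:
df = n - 1 = 13
χ² = (n-1)s²/σ₀² = 13×22.40/16 = 18.2000
Critical values: χ²_{0.975,13} = 5.009, χ²_{0.025,13} = 24.736
Rejection region: χ² < 5.009 or χ² > 24.736
Decision: fail to reject H₀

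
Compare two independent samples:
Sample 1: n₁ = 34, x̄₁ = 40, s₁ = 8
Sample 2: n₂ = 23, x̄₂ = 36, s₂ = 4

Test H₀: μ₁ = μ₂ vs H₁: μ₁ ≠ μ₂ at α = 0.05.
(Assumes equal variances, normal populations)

Pooled variance: s²_p = [33×8² + 22×4²]/(55) = 44.8000
s_p = 6.6933
SE = s_p×√(1/n₁ + 1/n₂) = 6.6933×√(1/34 + 1/23) = 1.8071
t = (x̄₁ - x̄₂)/SE = (40 - 36)/1.8071 = 2.2135
df = 55, t-critical = ±2.004
Decision: reject H₀

Answer: t = 2.2135, reject H₀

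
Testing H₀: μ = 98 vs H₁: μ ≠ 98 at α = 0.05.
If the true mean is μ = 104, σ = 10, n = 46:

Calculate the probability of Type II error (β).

Answer: β ≈ 0.0175

Derivation:
SE = σ/√n = 10/√46 = 1.4744
Critical values: μ₀ ± z_0.025×SE = 98 ± 1.960×1.4744
Acceptance region: (95.1102, 100.8898)
Under H₁ (μ = 104): z_high = (100.8898 - 104)/1.4744 = -2.1095, z_low = (95.1102 - 104)/1.4744 = -6.0294
β = P(not reject | H₁) = Φ(-2.1095) - Φ(-6.0294) ≈ 0.0175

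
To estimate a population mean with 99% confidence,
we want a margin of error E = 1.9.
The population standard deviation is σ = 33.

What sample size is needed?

Answer: n = 2002

Derivation:
z_0.005 = 2.576
n = (z×σ/E)² = (2.576×33/1.9)²
n = 2001.7618
Round up: n = 2002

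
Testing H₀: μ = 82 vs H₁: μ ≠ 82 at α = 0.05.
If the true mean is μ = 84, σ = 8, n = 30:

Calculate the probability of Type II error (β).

SE = σ/√n = 8/√30 = 1.4606
Critical values: μ₀ ± z_0.025×SE = 82 ± 1.960×1.4606
Acceptance region: (79.1372, 84.8628)
Under H₁ (μ = 84): z_high = (84.8628 - 84)/1.4606 = 0.5907, z_low = (79.1372 - 84)/1.4606 = -3.3293
β = P(not reject | H₁) = Φ(0.5907) - Φ(-3.3293) ≈ 0.7222

Answer: β ≈ 0.7222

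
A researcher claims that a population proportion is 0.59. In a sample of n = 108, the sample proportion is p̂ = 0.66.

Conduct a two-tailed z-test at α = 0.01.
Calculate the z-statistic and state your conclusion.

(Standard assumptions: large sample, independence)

H₀: p = 0.59, H₁: p ≠ 0.59
Standard error: SE = √(p₀(1-p₀)/n) = √(0.59×0.41/108) = 0.047327
z-statistic: z = (p̂ - p₀)/SE = (0.66 - 0.59)/0.047327 = 1.4791
Critical value: z_0.005 = ±2.576
p-value = 0.1391
Decision: fail to reject H₀ at α = 0.01

Answer: z = 1.4791, fail to reject H₀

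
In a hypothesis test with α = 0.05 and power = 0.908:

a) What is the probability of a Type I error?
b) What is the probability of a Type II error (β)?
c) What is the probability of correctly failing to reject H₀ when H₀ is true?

a) Type I error probability = α = 0.05
b) Power = P(reject H₀ | H₁ true) = 1 - β = 0.908, so Type II error probability = β = 1 - Power = 0.092
c) P(fail to reject H₀ | H₀ true) = 1 - α = 0.95

Answer: a) 0.05, b) 0.092, c) 0.95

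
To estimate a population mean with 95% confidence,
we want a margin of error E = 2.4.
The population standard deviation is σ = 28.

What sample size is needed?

Answer: n = 523

Derivation:
z_0.025 = 1.960
n = (z×σ/E)² = (1.960×28/2.4)²
n = 522.8844
Round up: n = 523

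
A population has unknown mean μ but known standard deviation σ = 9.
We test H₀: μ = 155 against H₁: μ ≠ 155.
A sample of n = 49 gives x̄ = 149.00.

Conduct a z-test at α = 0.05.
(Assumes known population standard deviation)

Standard error: SE = σ/√n = 9/√49 = 1.2857
z-statistic: z = (x̄ - μ₀)/SE = (149.00 - 155)/1.2857 = -4.6667
Critical value: ±1.960
p-value < 0.0001
Decision: reject H₀

Answer: z = -4.6667, reject H₀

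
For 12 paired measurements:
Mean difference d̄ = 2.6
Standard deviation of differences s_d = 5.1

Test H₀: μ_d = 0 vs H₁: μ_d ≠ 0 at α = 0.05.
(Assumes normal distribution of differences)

Answer: t = 1.7661, fail to reject H₀

Derivation:
df = n - 1 = 11
SE = s_d/√n = 5.1/√12 = 1.4722
t = d̄/SE = 2.6/1.4722 = 1.7661
Critical value: t_{0.025,11} = ±2.201
p-value ≈ 0.1051
Decision: fail to reject H₀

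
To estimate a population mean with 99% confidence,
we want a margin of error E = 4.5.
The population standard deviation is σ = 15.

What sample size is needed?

Answer: n = 74

Derivation:
z_0.005 = 2.576
n = (z×σ/E)² = (2.576×15/4.5)²
n = 73.7308
Round up: n = 74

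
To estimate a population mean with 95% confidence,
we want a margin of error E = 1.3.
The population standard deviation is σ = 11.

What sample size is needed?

z_0.025 = 1.960
n = (z×σ/E)² = (1.960×11/1.3)²
n = 275.0495
Round up: n = 276

Answer: n = 276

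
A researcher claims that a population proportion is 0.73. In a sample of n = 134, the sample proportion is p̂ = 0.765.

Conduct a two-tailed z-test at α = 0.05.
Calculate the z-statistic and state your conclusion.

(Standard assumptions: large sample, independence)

Answer: z = 0.9126, fail to reject H₀

Derivation:
H₀: p = 0.73, H₁: p ≠ 0.73
Standard error: SE = √(p₀(1-p₀)/n) = √(0.73×0.27/134) = 0.038352
z-statistic: z = (p̂ - p₀)/SE = (0.765 - 0.73)/0.038352 = 0.9126
Critical value: z_0.025 = ±1.960
p-value = 0.3615
Decision: fail to reject H₀ at α = 0.05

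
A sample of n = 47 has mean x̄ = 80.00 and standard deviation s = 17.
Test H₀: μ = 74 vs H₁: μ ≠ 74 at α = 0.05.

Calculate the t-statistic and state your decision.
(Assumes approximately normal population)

df = n - 1 = 46
SE = s/√n = 17/√47 = 2.4797
t = (x̄ - μ₀)/SE = (80.00 - 74)/2.4797 = 2.4196
Critical value: t_{0.025,46} = ±2.013
p-value ≈ 0.0195
Decision: reject H₀

Answer: t = 2.4196, reject H₀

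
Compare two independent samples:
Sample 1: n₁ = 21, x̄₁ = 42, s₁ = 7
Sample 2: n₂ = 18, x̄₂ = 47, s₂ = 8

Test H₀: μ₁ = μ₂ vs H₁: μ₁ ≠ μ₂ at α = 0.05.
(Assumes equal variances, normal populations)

Pooled variance: s²_p = [20×7² + 17×8²]/(37) = 55.8919
s_p = 7.4761
SE = s_p×√(1/n₁ + 1/n₂) = 7.4761×√(1/21 + 1/18) = 2.4014
t = (x̄₁ - x̄₂)/SE = (42 - 47)/2.4014 = -2.0821
df = 37, t-critical = ±2.026
Decision: reject H₀

Answer: t = -2.0821, reject H₀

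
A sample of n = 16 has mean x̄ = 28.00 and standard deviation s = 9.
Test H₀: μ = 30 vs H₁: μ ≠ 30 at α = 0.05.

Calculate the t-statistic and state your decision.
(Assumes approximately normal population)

df = n - 1 = 15
SE = s/√n = 9/√16 = 2.2500
t = (x̄ - μ₀)/SE = (28.00 - 30)/2.2500 = -0.8889
Critical value: t_{0.025,15} = ±2.131
p-value ≈ 0.3881
Decision: fail to reject H₀

Answer: t = -0.8889, fail to reject H₀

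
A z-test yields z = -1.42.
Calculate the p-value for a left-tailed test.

Answer: p-value ≈ 0.0778

Derivation:
For z = -1.42:
p = P(Z < -1.42) = Φ(-1.42) = 0.0778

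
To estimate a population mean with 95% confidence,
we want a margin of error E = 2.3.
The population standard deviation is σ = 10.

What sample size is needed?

Answer: n = 73

Derivation:
z_0.025 = 1.960
n = (z×σ/E)² = (1.960×10/2.3)²
n = 72.6200
Round up: n = 73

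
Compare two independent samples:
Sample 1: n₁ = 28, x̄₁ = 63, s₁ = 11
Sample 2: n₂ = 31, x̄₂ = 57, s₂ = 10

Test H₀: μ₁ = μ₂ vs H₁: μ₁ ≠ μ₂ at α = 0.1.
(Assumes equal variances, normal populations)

Answer: t = 2.1947, reject H₀

Derivation:
Pooled variance: s²_p = [27×11² + 30×10²]/(57) = 109.9474
s_p = 10.4856
SE = s_p×√(1/n₁ + 1/n₂) = 10.4856×√(1/28 + 1/31) = 2.7338
t = (x̄₁ - x̄₂)/SE = (63 - 57)/2.7338 = 2.1947
df = 57, t-critical = ±1.672
Decision: reject H₀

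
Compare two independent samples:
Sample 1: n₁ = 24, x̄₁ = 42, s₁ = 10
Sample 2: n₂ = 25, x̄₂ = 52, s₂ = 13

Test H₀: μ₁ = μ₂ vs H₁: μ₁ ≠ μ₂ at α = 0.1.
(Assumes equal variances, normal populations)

Answer: t = -3.0091, reject H₀

Derivation:
Pooled variance: s²_p = [23×10² + 24×13²]/(47) = 135.2340
s_p = 11.6290
SE = s_p×√(1/n₁ + 1/n₂) = 11.6290×√(1/24 + 1/25) = 3.3233
t = (x̄₁ - x̄₂)/SE = (42 - 52)/3.3233 = -3.0091
df = 47, t-critical = ±1.678
Decision: reject H₀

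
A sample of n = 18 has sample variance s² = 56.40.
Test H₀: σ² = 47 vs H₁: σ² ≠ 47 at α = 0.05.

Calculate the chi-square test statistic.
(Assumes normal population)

Answer: χ² = 20.4000, fail to reject H₀

Derivation:
df = n - 1 = 17
χ² = (n-1)s²/σ₀² = 17×56.40/47 = 20.4000
Critical values: χ²_{0.975,17} = 7.564, χ²_{0.025,17} = 30.191
Rejection region: χ² < 7.564 or χ² > 30.191
Decision: fail to reject H₀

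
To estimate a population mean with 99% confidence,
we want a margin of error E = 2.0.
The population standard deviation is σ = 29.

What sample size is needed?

z_0.005 = 2.576
n = (z×σ/E)² = (2.576×29/2.0)²
n = 1395.1719
Round up: n = 1396

Answer: n = 1396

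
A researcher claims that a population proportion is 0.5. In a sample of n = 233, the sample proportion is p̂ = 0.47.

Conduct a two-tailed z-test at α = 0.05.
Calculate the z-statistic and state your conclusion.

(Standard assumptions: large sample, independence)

Answer: z = -0.9159, fail to reject H₀

Derivation:
H₀: p = 0.5, H₁: p ≠ 0.5
Standard error: SE = √(p₀(1-p₀)/n) = √(0.5×0.5/233) = 0.032756
z-statistic: z = (p̂ - p₀)/SE = (0.47 - 0.5)/0.032756 = -0.9159
Critical value: z_0.025 = ±1.960
p-value = 0.3597
Decision: fail to reject H₀ at α = 0.05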